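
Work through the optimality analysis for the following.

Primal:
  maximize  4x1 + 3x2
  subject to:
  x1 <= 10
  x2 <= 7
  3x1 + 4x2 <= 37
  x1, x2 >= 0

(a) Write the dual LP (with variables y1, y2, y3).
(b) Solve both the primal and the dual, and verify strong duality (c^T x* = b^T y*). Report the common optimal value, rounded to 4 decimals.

The standard primal-dual pair for 'max c^T x s.t. A x <= b, x >= 0' is:
  Dual:  min b^T y  s.t.  A^T y >= c,  y >= 0.

So the dual LP is:
  minimize  10y1 + 7y2 + 37y3
  subject to:
    y1 + 3y3 >= 4
    y2 + 4y3 >= 3
    y1, y2, y3 >= 0

Solving the primal: x* = (10, 1.75).
  primal value c^T x* = 45.25.
Solving the dual: y* = (1.75, 0, 0.75).
  dual value b^T y* = 45.25.
Strong duality: c^T x* = b^T y*. Confirmed.

45.25


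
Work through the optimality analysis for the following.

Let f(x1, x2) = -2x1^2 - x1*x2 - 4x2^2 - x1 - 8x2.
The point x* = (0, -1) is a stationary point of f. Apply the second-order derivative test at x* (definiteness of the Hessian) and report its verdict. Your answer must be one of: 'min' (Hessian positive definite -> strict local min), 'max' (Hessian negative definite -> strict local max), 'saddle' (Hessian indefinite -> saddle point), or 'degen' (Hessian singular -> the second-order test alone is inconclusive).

Compute the Hessian H = grad^2 f:
  H = [[-4, -1], [-1, -8]]
Verify stationarity: grad f(x*) = H x* + g = (0, 0).
Eigenvalues of H: -8.2361, -3.7639.
Both eigenvalues < 0, so H is negative definite -> x* is a strict local max.

max


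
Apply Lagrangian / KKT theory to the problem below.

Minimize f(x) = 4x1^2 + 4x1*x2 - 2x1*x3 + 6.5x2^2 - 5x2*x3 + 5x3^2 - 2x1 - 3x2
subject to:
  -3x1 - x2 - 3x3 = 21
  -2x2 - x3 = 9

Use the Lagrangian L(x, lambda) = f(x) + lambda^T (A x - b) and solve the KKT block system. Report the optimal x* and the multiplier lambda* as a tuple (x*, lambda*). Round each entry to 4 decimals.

Form the Lagrangian:
  L(x, lambda) = (1/2) x^T Q x + c^T x + lambda^T (A x - b)
Stationarity (grad_x L = 0): Q x + c + A^T lambda = 0.
Primal feasibility: A x = b.

This gives the KKT block system:
  [ Q   A^T ] [ x     ]   [-c ]
  [ A    0  ] [ lambda ] = [ b ]

Solving the linear system:
  x*      = (-1.9836, -2.3902, -4.2197)
  lambda* = (-6.33, -7.289)
  f(x*)   = 104.8341

x* = (-1.9836, -2.3902, -4.2197), lambda* = (-6.33, -7.289)


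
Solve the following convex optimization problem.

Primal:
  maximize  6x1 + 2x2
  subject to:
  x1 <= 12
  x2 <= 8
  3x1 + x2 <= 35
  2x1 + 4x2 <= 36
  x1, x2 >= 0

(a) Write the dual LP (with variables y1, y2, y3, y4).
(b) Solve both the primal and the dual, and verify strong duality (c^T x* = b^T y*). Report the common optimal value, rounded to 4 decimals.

The standard primal-dual pair for 'max c^T x s.t. A x <= b, x >= 0' is:
  Dual:  min b^T y  s.t.  A^T y >= c,  y >= 0.

So the dual LP is:
  minimize  12y1 + 8y2 + 35y3 + 36y4
  subject to:
    y1 + 3y3 + 2y4 >= 6
    y2 + y3 + 4y4 >= 2
    y1, y2, y3, y4 >= 0

Solving the primal: x* = (10.4, 3.8).
  primal value c^T x* = 70.
Solving the dual: y* = (0, 0, 2, 0).
  dual value b^T y* = 70.
Strong duality: c^T x* = b^T y*. Confirmed.

70


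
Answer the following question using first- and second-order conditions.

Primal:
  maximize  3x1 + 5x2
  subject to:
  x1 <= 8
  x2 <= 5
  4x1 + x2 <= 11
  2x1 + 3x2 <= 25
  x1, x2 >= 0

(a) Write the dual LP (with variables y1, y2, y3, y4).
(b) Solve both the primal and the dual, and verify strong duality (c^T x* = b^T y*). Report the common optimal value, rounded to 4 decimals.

The standard primal-dual pair for 'max c^T x s.t. A x <= b, x >= 0' is:
  Dual:  min b^T y  s.t.  A^T y >= c,  y >= 0.

So the dual LP is:
  minimize  8y1 + 5y2 + 11y3 + 25y4
  subject to:
    y1 + 4y3 + 2y4 >= 3
    y2 + y3 + 3y4 >= 5
    y1, y2, y3, y4 >= 0

Solving the primal: x* = (1.5, 5).
  primal value c^T x* = 29.5.
Solving the dual: y* = (0, 4.25, 0.75, 0).
  dual value b^T y* = 29.5.
Strong duality: c^T x* = b^T y*. Confirmed.

29.5


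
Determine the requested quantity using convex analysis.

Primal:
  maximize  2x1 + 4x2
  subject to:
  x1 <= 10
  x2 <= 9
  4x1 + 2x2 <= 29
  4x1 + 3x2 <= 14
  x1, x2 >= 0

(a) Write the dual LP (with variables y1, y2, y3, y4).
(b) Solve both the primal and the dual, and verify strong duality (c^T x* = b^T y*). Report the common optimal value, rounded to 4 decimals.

The standard primal-dual pair for 'max c^T x s.t. A x <= b, x >= 0' is:
  Dual:  min b^T y  s.t.  A^T y >= c,  y >= 0.

So the dual LP is:
  minimize  10y1 + 9y2 + 29y3 + 14y4
  subject to:
    y1 + 4y3 + 4y4 >= 2
    y2 + 2y3 + 3y4 >= 4
    y1, y2, y3, y4 >= 0

Solving the primal: x* = (0, 4.6667).
  primal value c^T x* = 18.6667.
Solving the dual: y* = (0, 0, 0, 1.3333).
  dual value b^T y* = 18.6667.
Strong duality: c^T x* = b^T y*. Confirmed.

18.6667


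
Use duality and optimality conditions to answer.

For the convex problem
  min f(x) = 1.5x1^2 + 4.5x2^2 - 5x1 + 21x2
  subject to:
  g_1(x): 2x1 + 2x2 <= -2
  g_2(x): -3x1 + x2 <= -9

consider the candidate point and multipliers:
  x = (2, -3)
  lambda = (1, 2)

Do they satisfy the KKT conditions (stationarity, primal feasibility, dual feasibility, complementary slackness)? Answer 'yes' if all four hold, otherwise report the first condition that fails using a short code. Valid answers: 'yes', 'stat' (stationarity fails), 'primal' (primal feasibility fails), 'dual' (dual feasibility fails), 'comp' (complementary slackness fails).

Gradient of f: grad f(x) = Q x + c = (1, -6)
Constraint values g_i(x) = a_i^T x - b_i:
  g_1((2, -3)) = 0
  g_2((2, -3)) = 0
Stationarity residual: grad f(x) + sum_i lambda_i a_i = (-3, -2)
  -> stationarity FAILS
Primal feasibility (all g_i <= 0): OK
Dual feasibility (all lambda_i >= 0): OK
Complementary slackness (lambda_i * g_i(x) = 0 for all i): OK

Verdict: the first failing condition is stationarity -> stat.

stat


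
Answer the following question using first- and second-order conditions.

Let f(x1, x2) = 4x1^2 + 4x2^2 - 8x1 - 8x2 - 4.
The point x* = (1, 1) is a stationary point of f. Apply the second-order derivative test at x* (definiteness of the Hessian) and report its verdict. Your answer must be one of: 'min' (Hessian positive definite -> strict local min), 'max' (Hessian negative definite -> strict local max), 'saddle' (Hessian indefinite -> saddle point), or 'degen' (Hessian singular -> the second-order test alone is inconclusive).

Compute the Hessian H = grad^2 f:
  H = [[8, 0], [0, 8]]
Verify stationarity: grad f(x*) = H x* + g = (0, 0).
Eigenvalues of H: 8, 8.
Both eigenvalues > 0, so H is positive definite -> x* is a strict local min.

min


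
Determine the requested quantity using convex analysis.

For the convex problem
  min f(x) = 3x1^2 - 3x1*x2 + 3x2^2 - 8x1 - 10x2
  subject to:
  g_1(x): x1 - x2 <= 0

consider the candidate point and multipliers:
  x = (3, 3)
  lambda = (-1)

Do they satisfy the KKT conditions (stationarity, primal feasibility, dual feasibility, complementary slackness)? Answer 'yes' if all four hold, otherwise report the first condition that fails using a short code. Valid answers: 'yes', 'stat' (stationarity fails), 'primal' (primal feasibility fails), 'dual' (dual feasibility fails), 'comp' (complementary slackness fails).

Gradient of f: grad f(x) = Q x + c = (1, -1)
Constraint values g_i(x) = a_i^T x - b_i:
  g_1((3, 3)) = 0
Stationarity residual: grad f(x) + sum_i lambda_i a_i = (0, 0)
  -> stationarity OK
Primal feasibility (all g_i <= 0): OK
Dual feasibility (all lambda_i >= 0): FAILS
Complementary slackness (lambda_i * g_i(x) = 0 for all i): OK

Verdict: the first failing condition is dual_feasibility -> dual.

dual


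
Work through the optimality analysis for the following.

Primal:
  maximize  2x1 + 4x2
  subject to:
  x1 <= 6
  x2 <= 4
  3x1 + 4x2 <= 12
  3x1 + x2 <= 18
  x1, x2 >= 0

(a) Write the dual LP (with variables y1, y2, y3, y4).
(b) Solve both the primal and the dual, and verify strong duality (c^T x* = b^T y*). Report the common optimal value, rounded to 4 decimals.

The standard primal-dual pair for 'max c^T x s.t. A x <= b, x >= 0' is:
  Dual:  min b^T y  s.t.  A^T y >= c,  y >= 0.

So the dual LP is:
  minimize  6y1 + 4y2 + 12y3 + 18y4
  subject to:
    y1 + 3y3 + 3y4 >= 2
    y2 + 4y3 + y4 >= 4
    y1, y2, y3, y4 >= 0

Solving the primal: x* = (0, 3).
  primal value c^T x* = 12.
Solving the dual: y* = (0, 0, 1, 0).
  dual value b^T y* = 12.
Strong duality: c^T x* = b^T y*. Confirmed.

12


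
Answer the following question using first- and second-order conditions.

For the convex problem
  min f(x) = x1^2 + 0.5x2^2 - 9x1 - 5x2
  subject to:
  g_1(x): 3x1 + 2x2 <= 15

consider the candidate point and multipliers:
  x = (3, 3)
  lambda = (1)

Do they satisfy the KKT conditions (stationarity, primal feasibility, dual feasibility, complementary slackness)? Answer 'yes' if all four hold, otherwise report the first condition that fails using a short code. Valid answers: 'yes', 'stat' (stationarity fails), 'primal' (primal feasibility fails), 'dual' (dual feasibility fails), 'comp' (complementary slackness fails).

Gradient of f: grad f(x) = Q x + c = (-3, -2)
Constraint values g_i(x) = a_i^T x - b_i:
  g_1((3, 3)) = 0
Stationarity residual: grad f(x) + sum_i lambda_i a_i = (0, 0)
  -> stationarity OK
Primal feasibility (all g_i <= 0): OK
Dual feasibility (all lambda_i >= 0): OK
Complementary slackness (lambda_i * g_i(x) = 0 for all i): OK

Verdict: yes, KKT holds.

yes


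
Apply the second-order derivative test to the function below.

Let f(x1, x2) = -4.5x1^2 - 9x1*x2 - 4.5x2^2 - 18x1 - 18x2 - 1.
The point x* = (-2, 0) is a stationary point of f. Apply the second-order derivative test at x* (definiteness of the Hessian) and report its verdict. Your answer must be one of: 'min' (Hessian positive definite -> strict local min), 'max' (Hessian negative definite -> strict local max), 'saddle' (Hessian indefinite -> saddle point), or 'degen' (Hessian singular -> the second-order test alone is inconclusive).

Compute the Hessian H = grad^2 f:
  H = [[-9, -9], [-9, -9]]
Verify stationarity: grad f(x*) = H x* + g = (0, 0).
Eigenvalues of H: -18, 0.
H has a zero eigenvalue (singular; negative semidefinite but not definite), so H is neither positive definite, negative definite, nor indefinite. The second-order test alone is inconclusive -> degen.
(Indeed, f is constant along the null direction of H through x*, so x* is not a strict local extremum.)

degen


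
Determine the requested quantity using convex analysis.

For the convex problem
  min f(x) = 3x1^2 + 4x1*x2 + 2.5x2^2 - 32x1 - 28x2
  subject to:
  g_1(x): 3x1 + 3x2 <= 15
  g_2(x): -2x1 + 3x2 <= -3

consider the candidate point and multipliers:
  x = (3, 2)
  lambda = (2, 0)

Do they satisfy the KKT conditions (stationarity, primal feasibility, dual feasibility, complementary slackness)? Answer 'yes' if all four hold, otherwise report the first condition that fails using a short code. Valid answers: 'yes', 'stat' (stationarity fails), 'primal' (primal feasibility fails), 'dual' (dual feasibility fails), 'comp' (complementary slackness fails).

Gradient of f: grad f(x) = Q x + c = (-6, -6)
Constraint values g_i(x) = a_i^T x - b_i:
  g_1((3, 2)) = 0
  g_2((3, 2)) = 3
Stationarity residual: grad f(x) + sum_i lambda_i a_i = (0, 0)
  -> stationarity OK
Primal feasibility (all g_i <= 0): FAILS
Dual feasibility (all lambda_i >= 0): OK
Complementary slackness (lambda_i * g_i(x) = 0 for all i): OK

Verdict: the first failing condition is primal_feasibility -> primal.

primal


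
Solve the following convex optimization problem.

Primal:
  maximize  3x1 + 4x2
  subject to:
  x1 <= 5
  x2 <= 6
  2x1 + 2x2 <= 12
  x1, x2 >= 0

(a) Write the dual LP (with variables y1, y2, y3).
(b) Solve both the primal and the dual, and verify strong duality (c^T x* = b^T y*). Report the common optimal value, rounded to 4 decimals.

The standard primal-dual pair for 'max c^T x s.t. A x <= b, x >= 0' is:
  Dual:  min b^T y  s.t.  A^T y >= c,  y >= 0.

So the dual LP is:
  minimize  5y1 + 6y2 + 12y3
  subject to:
    y1 + 2y3 >= 3
    y2 + 2y3 >= 4
    y1, y2, y3 >= 0

Solving the primal: x* = (0, 6).
  primal value c^T x* = 24.
Solving the dual: y* = (0, 0, 2).
  dual value b^T y* = 24.
Strong duality: c^T x* = b^T y*. Confirmed.

24


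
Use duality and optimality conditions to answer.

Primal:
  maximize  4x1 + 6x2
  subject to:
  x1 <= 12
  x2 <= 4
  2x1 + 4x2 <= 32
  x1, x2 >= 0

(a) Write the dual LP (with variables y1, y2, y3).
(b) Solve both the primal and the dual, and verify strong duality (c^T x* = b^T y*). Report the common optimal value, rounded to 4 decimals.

The standard primal-dual pair for 'max c^T x s.t. A x <= b, x >= 0' is:
  Dual:  min b^T y  s.t.  A^T y >= c,  y >= 0.

So the dual LP is:
  minimize  12y1 + 4y2 + 32y3
  subject to:
    y1 + 2y3 >= 4
    y2 + 4y3 >= 6
    y1, y2, y3 >= 0

Solving the primal: x* = (12, 2).
  primal value c^T x* = 60.
Solving the dual: y* = (1, 0, 1.5).
  dual value b^T y* = 60.
Strong duality: c^T x* = b^T y*. Confirmed.

60


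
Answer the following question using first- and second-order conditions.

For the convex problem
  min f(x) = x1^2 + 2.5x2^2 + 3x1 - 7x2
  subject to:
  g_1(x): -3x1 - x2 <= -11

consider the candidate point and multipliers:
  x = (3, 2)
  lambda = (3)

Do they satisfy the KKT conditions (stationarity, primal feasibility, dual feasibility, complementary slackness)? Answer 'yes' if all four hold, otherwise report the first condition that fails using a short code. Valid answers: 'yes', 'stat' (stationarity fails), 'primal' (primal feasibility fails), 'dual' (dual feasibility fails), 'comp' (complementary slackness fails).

Gradient of f: grad f(x) = Q x + c = (9, 3)
Constraint values g_i(x) = a_i^T x - b_i:
  g_1((3, 2)) = 0
Stationarity residual: grad f(x) + sum_i lambda_i a_i = (0, 0)
  -> stationarity OK
Primal feasibility (all g_i <= 0): OK
Dual feasibility (all lambda_i >= 0): OK
Complementary slackness (lambda_i * g_i(x) = 0 for all i): OK

Verdict: yes, KKT holds.

yes


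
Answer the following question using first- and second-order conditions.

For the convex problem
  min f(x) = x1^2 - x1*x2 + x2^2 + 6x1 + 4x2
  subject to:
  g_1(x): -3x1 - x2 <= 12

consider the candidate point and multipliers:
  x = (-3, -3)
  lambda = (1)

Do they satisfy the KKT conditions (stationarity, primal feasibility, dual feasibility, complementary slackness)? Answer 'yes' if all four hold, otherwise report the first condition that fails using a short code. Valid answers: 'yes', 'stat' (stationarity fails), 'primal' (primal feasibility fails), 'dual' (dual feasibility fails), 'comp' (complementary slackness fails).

Gradient of f: grad f(x) = Q x + c = (3, 1)
Constraint values g_i(x) = a_i^T x - b_i:
  g_1((-3, -3)) = 0
Stationarity residual: grad f(x) + sum_i lambda_i a_i = (0, 0)
  -> stationarity OK
Primal feasibility (all g_i <= 0): OK
Dual feasibility (all lambda_i >= 0): OK
Complementary slackness (lambda_i * g_i(x) = 0 for all i): OK

Verdict: yes, KKT holds.

yes


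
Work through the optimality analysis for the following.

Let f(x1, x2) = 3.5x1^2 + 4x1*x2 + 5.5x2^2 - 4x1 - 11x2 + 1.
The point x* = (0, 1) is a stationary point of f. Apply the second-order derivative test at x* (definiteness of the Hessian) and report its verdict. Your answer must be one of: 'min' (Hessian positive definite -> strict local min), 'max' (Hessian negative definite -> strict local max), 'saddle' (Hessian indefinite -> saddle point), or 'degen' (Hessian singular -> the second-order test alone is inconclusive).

Compute the Hessian H = grad^2 f:
  H = [[7, 4], [4, 11]]
Verify stationarity: grad f(x*) = H x* + g = (0, 0).
Eigenvalues of H: 4.5279, 13.4721.
Both eigenvalues > 0, so H is positive definite -> x* is a strict local min.

min


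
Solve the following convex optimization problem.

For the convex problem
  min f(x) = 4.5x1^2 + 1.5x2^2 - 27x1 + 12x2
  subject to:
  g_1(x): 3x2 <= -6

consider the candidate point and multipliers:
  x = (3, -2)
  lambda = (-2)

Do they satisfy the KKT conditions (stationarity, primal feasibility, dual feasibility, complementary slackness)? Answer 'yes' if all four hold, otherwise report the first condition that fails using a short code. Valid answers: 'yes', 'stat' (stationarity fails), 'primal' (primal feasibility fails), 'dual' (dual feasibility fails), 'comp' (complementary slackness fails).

Gradient of f: grad f(x) = Q x + c = (0, 6)
Constraint values g_i(x) = a_i^T x - b_i:
  g_1((3, -2)) = 0
Stationarity residual: grad f(x) + sum_i lambda_i a_i = (0, 0)
  -> stationarity OK
Primal feasibility (all g_i <= 0): OK
Dual feasibility (all lambda_i >= 0): FAILS
Complementary slackness (lambda_i * g_i(x) = 0 for all i): OK

Verdict: the first failing condition is dual_feasibility -> dual.

dual


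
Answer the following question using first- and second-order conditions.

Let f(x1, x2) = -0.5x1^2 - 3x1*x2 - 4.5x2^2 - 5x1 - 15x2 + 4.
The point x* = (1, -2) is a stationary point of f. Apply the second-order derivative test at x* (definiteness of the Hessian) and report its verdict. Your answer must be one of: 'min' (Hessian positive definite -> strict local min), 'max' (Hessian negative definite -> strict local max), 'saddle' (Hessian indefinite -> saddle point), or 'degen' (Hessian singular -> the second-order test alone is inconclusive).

Compute the Hessian H = grad^2 f:
  H = [[-1, -3], [-3, -9]]
Verify stationarity: grad f(x*) = H x* + g = (0, 0).
Eigenvalues of H: -10, 0.
H has a zero eigenvalue (singular; negative semidefinite but not definite), so H is neither positive definite, negative definite, nor indefinite. The second-order test alone is inconclusive -> degen.
(Indeed, f is constant along the null direction of H through x*, so x* is not a strict local extremum.)

degen


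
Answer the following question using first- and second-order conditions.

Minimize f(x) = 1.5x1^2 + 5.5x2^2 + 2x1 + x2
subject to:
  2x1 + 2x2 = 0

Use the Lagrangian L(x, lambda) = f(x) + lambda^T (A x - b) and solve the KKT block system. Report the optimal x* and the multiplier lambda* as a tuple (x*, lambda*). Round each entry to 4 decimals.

Form the Lagrangian:
  L(x, lambda) = (1/2) x^T Q x + c^T x + lambda^T (A x - b)
Stationarity (grad_x L = 0): Q x + c + A^T lambda = 0.
Primal feasibility: A x = b.

This gives the KKT block system:
  [ Q   A^T ] [ x     ]   [-c ]
  [ A    0  ] [ lambda ] = [ b ]

Solving the linear system:
  x*      = (-0.0714, 0.0714)
  lambda* = (-0.8929)
  f(x*)   = -0.0357

x* = (-0.0714, 0.0714), lambda* = (-0.8929)


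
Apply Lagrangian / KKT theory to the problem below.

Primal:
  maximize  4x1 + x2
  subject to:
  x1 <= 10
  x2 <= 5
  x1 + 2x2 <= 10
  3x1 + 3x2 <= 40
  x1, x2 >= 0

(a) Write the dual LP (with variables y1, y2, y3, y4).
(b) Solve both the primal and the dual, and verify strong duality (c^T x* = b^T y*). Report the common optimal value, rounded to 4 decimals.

The standard primal-dual pair for 'max c^T x s.t. A x <= b, x >= 0' is:
  Dual:  min b^T y  s.t.  A^T y >= c,  y >= 0.

So the dual LP is:
  minimize  10y1 + 5y2 + 10y3 + 40y4
  subject to:
    y1 + y3 + 3y4 >= 4
    y2 + 2y3 + 3y4 >= 1
    y1, y2, y3, y4 >= 0

Solving the primal: x* = (10, 0).
  primal value c^T x* = 40.
Solving the dual: y* = (3.5, 0, 0.5, 0).
  dual value b^T y* = 40.
Strong duality: c^T x* = b^T y*. Confirmed.

40


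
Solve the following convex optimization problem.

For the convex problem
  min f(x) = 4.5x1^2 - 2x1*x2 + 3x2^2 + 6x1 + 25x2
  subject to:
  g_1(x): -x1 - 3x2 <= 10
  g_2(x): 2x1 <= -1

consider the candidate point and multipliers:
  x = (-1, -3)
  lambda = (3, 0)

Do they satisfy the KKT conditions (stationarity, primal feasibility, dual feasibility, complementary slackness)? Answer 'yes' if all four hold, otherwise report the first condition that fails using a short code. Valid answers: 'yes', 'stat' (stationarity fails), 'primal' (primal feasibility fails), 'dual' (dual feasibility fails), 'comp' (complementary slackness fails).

Gradient of f: grad f(x) = Q x + c = (3, 9)
Constraint values g_i(x) = a_i^T x - b_i:
  g_1((-1, -3)) = 0
  g_2((-1, -3)) = -1
Stationarity residual: grad f(x) + sum_i lambda_i a_i = (0, 0)
  -> stationarity OK
Primal feasibility (all g_i <= 0): OK
Dual feasibility (all lambda_i >= 0): OK
Complementary slackness (lambda_i * g_i(x) = 0 for all i): OK

Verdict: yes, KKT holds.

yes


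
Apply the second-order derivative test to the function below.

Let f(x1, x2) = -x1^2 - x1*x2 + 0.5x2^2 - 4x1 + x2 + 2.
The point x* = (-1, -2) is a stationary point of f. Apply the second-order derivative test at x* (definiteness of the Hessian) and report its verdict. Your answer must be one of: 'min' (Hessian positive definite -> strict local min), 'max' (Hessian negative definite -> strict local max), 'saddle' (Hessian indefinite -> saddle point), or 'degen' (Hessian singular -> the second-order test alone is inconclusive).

Compute the Hessian H = grad^2 f:
  H = [[-2, -1], [-1, 1]]
Verify stationarity: grad f(x*) = H x* + g = (0, 0).
Eigenvalues of H: -2.3028, 1.3028.
Eigenvalues have mixed signs, so H is indefinite -> x* is a saddle point.

saddle


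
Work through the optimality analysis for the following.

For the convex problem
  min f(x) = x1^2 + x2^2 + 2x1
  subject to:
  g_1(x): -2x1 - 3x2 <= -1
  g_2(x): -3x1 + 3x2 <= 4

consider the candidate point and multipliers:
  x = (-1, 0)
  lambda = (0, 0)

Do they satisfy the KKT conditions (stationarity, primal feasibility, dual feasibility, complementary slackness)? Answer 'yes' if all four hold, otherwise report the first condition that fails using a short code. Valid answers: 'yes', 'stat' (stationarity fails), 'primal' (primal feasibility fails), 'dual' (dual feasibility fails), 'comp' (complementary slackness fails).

Gradient of f: grad f(x) = Q x + c = (0, 0)
Constraint values g_i(x) = a_i^T x - b_i:
  g_1((-1, 0)) = 3
  g_2((-1, 0)) = -1
Stationarity residual: grad f(x) + sum_i lambda_i a_i = (0, 0)
  -> stationarity OK
Primal feasibility (all g_i <= 0): FAILS
Dual feasibility (all lambda_i >= 0): OK
Complementary slackness (lambda_i * g_i(x) = 0 for all i): OK

Verdict: the first failing condition is primal_feasibility -> primal.

primal


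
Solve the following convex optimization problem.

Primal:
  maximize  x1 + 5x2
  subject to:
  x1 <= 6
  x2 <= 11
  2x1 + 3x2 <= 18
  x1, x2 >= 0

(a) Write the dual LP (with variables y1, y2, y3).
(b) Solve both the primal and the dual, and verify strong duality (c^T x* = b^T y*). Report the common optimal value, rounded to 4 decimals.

The standard primal-dual pair for 'max c^T x s.t. A x <= b, x >= 0' is:
  Dual:  min b^T y  s.t.  A^T y >= c,  y >= 0.

So the dual LP is:
  minimize  6y1 + 11y2 + 18y3
  subject to:
    y1 + 2y3 >= 1
    y2 + 3y3 >= 5
    y1, y2, y3 >= 0

Solving the primal: x* = (0, 6).
  primal value c^T x* = 30.
Solving the dual: y* = (0, 0, 1.6667).
  dual value b^T y* = 30.
Strong duality: c^T x* = b^T y*. Confirmed.

30


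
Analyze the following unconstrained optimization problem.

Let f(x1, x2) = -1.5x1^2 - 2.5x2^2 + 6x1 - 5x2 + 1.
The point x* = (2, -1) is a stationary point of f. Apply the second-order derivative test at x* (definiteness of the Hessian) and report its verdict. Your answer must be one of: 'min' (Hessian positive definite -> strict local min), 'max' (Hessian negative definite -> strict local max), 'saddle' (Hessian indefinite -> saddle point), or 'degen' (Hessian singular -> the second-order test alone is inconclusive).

Compute the Hessian H = grad^2 f:
  H = [[-3, 0], [0, -5]]
Verify stationarity: grad f(x*) = H x* + g = (0, 0).
Eigenvalues of H: -5, -3.
Both eigenvalues < 0, so H is negative definite -> x* is a strict local max.

max


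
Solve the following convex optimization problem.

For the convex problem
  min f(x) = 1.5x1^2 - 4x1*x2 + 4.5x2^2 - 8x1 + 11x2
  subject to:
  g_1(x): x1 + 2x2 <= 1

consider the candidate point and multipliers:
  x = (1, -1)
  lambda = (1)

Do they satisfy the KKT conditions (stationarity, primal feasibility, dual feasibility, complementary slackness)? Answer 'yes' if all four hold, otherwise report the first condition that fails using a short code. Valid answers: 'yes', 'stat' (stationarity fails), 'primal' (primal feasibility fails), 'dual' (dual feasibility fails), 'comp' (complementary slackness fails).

Gradient of f: grad f(x) = Q x + c = (-1, -2)
Constraint values g_i(x) = a_i^T x - b_i:
  g_1((1, -1)) = -2
Stationarity residual: grad f(x) + sum_i lambda_i a_i = (0, 0)
  -> stationarity OK
Primal feasibility (all g_i <= 0): OK
Dual feasibility (all lambda_i >= 0): OK
Complementary slackness (lambda_i * g_i(x) = 0 for all i): FAILS

Verdict: the first failing condition is complementary_slackness -> comp.

comp


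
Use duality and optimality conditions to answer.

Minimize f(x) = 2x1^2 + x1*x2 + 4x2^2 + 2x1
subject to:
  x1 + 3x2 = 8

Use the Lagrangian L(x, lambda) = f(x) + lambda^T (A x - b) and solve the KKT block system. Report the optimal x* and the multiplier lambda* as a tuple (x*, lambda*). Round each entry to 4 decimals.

Form the Lagrangian:
  L(x, lambda) = (1/2) x^T Q x + c^T x + lambda^T (A x - b)
Stationarity (grad_x L = 0): Q x + c + A^T lambda = 0.
Primal feasibility: A x = b.

This gives the KKT block system:
  [ Q   A^T ] [ x     ]   [-c ]
  [ A    0  ] [ lambda ] = [ b ]

Solving the linear system:
  x*      = (0.5789, 2.4737)
  lambda* = (-6.7895)
  f(x*)   = 27.7368

x* = (0.5789, 2.4737), lambda* = (-6.7895)


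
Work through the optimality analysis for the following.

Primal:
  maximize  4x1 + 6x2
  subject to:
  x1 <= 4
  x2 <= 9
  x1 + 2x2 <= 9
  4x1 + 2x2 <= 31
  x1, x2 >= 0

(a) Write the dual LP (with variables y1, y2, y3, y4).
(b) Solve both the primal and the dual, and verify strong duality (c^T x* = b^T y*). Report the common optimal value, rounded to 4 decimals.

The standard primal-dual pair for 'max c^T x s.t. A x <= b, x >= 0' is:
  Dual:  min b^T y  s.t.  A^T y >= c,  y >= 0.

So the dual LP is:
  minimize  4y1 + 9y2 + 9y3 + 31y4
  subject to:
    y1 + y3 + 4y4 >= 4
    y2 + 2y3 + 2y4 >= 6
    y1, y2, y3, y4 >= 0

Solving the primal: x* = (4, 2.5).
  primal value c^T x* = 31.
Solving the dual: y* = (1, 0, 3, 0).
  dual value b^T y* = 31.
Strong duality: c^T x* = b^T y*. Confirmed.

31


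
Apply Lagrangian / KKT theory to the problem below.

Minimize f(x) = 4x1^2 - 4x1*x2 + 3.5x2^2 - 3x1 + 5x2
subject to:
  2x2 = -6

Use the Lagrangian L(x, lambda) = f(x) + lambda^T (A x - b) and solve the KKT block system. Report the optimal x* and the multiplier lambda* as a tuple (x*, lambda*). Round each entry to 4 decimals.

Form the Lagrangian:
  L(x, lambda) = (1/2) x^T Q x + c^T x + lambda^T (A x - b)
Stationarity (grad_x L = 0): Q x + c + A^T lambda = 0.
Primal feasibility: A x = b.

This gives the KKT block system:
  [ Q   A^T ] [ x     ]   [-c ]
  [ A    0  ] [ lambda ] = [ b ]

Solving the linear system:
  x*      = (-1.125, -3)
  lambda* = (5.75)
  f(x*)   = 11.4375

x* = (-1.125, -3), lambda* = (5.75)


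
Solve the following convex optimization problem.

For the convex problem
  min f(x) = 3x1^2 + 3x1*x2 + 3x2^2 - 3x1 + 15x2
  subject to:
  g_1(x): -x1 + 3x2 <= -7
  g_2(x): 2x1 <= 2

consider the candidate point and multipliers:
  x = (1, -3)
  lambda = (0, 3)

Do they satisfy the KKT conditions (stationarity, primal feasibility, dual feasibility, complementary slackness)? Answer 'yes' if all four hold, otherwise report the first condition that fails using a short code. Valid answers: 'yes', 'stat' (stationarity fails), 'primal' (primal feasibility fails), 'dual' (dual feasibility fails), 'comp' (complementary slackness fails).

Gradient of f: grad f(x) = Q x + c = (-6, 0)
Constraint values g_i(x) = a_i^T x - b_i:
  g_1((1, -3)) = -3
  g_2((1, -3)) = 0
Stationarity residual: grad f(x) + sum_i lambda_i a_i = (0, 0)
  -> stationarity OK
Primal feasibility (all g_i <= 0): OK
Dual feasibility (all lambda_i >= 0): OK
Complementary slackness (lambda_i * g_i(x) = 0 for all i): OK

Verdict: yes, KKT holds.

yes


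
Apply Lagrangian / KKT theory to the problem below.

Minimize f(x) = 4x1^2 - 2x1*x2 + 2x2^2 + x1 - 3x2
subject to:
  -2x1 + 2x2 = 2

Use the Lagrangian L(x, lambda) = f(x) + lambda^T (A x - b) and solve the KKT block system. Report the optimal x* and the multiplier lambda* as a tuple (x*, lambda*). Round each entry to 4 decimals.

Form the Lagrangian:
  L(x, lambda) = (1/2) x^T Q x + c^T x + lambda^T (A x - b)
Stationarity (grad_x L = 0): Q x + c + A^T lambda = 0.
Primal feasibility: A x = b.

This gives the KKT block system:
  [ Q   A^T ] [ x     ]   [-c ]
  [ A    0  ] [ lambda ] = [ b ]

Solving the linear system:
  x*      = (0, 1)
  lambda* = (-0.5)
  f(x*)   = -1

x* = (0, 1), lambda* = (-0.5)


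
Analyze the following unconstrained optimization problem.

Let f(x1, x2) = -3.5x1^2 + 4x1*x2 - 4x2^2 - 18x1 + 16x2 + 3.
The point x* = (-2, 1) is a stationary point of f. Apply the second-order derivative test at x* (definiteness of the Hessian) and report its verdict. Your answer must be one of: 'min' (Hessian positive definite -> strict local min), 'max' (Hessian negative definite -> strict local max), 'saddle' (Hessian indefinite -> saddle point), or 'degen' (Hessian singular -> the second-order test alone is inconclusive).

Compute the Hessian H = grad^2 f:
  H = [[-7, 4], [4, -8]]
Verify stationarity: grad f(x*) = H x* + g = (0, 0).
Eigenvalues of H: -11.5311, -3.4689.
Both eigenvalues < 0, so H is negative definite -> x* is a strict local max.

max


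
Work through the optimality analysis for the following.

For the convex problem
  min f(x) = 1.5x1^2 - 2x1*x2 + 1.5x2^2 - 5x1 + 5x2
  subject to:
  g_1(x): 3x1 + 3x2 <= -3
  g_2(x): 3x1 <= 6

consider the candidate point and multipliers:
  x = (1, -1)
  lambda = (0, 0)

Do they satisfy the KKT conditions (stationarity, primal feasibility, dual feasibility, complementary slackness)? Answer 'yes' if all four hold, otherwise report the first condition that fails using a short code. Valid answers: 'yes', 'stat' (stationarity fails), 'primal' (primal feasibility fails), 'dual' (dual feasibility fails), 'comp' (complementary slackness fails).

Gradient of f: grad f(x) = Q x + c = (0, 0)
Constraint values g_i(x) = a_i^T x - b_i:
  g_1((1, -1)) = 3
  g_2((1, -1)) = -3
Stationarity residual: grad f(x) + sum_i lambda_i a_i = (0, 0)
  -> stationarity OK
Primal feasibility (all g_i <= 0): FAILS
Dual feasibility (all lambda_i >= 0): OK
Complementary slackness (lambda_i * g_i(x) = 0 for all i): OK

Verdict: the first failing condition is primal_feasibility -> primal.

primal


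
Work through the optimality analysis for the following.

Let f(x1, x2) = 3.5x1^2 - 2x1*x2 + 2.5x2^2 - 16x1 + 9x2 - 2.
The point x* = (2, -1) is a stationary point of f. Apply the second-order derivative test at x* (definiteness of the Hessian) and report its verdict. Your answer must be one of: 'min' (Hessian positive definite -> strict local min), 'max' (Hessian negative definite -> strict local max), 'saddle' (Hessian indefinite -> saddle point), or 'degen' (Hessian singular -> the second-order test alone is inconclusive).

Compute the Hessian H = grad^2 f:
  H = [[7, -2], [-2, 5]]
Verify stationarity: grad f(x*) = H x* + g = (0, 0).
Eigenvalues of H: 3.7639, 8.2361.
Both eigenvalues > 0, so H is positive definite -> x* is a strict local min.

min


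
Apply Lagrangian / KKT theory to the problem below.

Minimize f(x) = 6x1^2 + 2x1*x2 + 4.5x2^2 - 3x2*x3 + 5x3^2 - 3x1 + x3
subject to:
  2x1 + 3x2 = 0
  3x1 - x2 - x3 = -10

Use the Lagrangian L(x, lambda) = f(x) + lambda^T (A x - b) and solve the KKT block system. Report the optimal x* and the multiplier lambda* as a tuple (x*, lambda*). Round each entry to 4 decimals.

Form the Lagrangian:
  L(x, lambda) = (1/2) x^T Q x + c^T x + lambda^T (A x - b)
Stationarity (grad_x L = 0): Q x + c + A^T lambda = 0.
Primal feasibility: A x = b.

This gives the KKT block system:
  [ Q   A^T ] [ x     ]   [-c ]
  [ A    0  ] [ lambda ] = [ b ]

Solving the linear system:
  x*      = (-2.3844, 1.5896, 1.2572)
  lambda* = (1.0123, 8.803)
  f(x*)   = 48.2202

x* = (-2.3844, 1.5896, 1.2572), lambda* = (1.0123, 8.803)


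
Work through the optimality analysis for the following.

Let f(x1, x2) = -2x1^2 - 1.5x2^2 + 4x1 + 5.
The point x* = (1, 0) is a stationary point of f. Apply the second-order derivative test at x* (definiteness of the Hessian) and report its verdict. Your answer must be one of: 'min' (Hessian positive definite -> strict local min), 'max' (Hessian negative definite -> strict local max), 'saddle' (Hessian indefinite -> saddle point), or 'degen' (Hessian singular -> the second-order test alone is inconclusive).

Compute the Hessian H = grad^2 f:
  H = [[-4, 0], [0, -3]]
Verify stationarity: grad f(x*) = H x* + g = (0, 0).
Eigenvalues of H: -4, -3.
Both eigenvalues < 0, so H is negative definite -> x* is a strict local max.

max


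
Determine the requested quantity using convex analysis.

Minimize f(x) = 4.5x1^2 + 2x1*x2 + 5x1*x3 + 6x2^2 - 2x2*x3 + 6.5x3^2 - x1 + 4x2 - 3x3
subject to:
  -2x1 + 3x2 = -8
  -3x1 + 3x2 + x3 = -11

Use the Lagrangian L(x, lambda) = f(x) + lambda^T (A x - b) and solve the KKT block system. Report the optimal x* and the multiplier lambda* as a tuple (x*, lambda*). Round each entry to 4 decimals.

Form the Lagrangian:
  L(x, lambda) = (1/2) x^T Q x + c^T x + lambda^T (A x - b)
Stationarity (grad_x L = 0): Q x + c + A^T lambda = 0.
Primal feasibility: A x = b.

This gives the KKT block system:
  [ Q   A^T ] [ x     ]   [-c ]
  [ A    0  ] [ lambda ] = [ b ]

Solving the linear system:
  x*      = (1.9464, -1.369, -1.0536)
  lambda* = (-2.0833, 4.2262)
  f(x*)   = 12.7798

x* = (1.9464, -1.369, -1.0536), lambda* = (-2.0833, 4.2262)


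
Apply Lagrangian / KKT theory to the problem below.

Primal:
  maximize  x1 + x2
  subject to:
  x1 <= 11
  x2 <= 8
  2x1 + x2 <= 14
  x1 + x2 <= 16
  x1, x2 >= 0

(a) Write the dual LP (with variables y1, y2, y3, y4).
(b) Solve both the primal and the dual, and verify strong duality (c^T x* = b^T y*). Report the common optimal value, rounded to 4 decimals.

The standard primal-dual pair for 'max c^T x s.t. A x <= b, x >= 0' is:
  Dual:  min b^T y  s.t.  A^T y >= c,  y >= 0.

So the dual LP is:
  minimize  11y1 + 8y2 + 14y3 + 16y4
  subject to:
    y1 + 2y3 + y4 >= 1
    y2 + y3 + y4 >= 1
    y1, y2, y3, y4 >= 0

Solving the primal: x* = (3, 8).
  primal value c^T x* = 11.
Solving the dual: y* = (0, 0.5, 0.5, 0).
  dual value b^T y* = 11.
Strong duality: c^T x* = b^T y*. Confirmed.

11


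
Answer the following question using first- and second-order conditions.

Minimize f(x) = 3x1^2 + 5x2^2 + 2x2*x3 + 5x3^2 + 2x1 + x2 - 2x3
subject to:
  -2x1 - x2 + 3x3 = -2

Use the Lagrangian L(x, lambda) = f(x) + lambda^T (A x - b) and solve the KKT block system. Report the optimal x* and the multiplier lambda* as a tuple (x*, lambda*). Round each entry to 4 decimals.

Form the Lagrangian:
  L(x, lambda) = (1/2) x^T Q x + c^T x + lambda^T (A x - b)
Stationarity (grad_x L = 0): Q x + c + A^T lambda = 0.
Primal feasibility: A x = b.

This gives the KKT block system:
  [ Q   A^T ] [ x     ]   [-c ]
  [ A    0  ] [ lambda ] = [ b ]

Solving the linear system:
  x*      = (0.303, 0.1723, -0.4072)
  lambda* = (1.9091)
  f(x*)   = 2.7055

x* = (0.303, 0.1723, -0.4072), lambda* = (1.9091)


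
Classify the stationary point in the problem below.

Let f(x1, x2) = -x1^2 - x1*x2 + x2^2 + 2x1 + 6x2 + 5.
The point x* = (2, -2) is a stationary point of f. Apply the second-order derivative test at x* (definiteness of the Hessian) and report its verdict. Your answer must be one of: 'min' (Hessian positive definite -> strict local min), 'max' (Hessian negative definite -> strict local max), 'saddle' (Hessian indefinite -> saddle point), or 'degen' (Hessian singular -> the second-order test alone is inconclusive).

Compute the Hessian H = grad^2 f:
  H = [[-2, -1], [-1, 2]]
Verify stationarity: grad f(x*) = H x* + g = (0, 0).
Eigenvalues of H: -2.2361, 2.2361.
Eigenvalues have mixed signs, so H is indefinite -> x* is a saddle point.

saddle


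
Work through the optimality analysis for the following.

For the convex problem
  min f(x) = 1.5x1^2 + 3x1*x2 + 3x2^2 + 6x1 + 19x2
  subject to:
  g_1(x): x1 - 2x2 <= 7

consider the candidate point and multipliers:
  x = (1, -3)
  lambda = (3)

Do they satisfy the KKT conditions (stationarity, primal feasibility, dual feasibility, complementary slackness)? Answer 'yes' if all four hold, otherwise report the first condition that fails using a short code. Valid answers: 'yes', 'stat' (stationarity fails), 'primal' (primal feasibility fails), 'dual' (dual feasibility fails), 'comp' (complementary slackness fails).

Gradient of f: grad f(x) = Q x + c = (0, 4)
Constraint values g_i(x) = a_i^T x - b_i:
  g_1((1, -3)) = 0
Stationarity residual: grad f(x) + sum_i lambda_i a_i = (3, -2)
  -> stationarity FAILS
Primal feasibility (all g_i <= 0): OK
Dual feasibility (all lambda_i >= 0): OK
Complementary slackness (lambda_i * g_i(x) = 0 for all i): OK

Verdict: the first failing condition is stationarity -> stat.

stat


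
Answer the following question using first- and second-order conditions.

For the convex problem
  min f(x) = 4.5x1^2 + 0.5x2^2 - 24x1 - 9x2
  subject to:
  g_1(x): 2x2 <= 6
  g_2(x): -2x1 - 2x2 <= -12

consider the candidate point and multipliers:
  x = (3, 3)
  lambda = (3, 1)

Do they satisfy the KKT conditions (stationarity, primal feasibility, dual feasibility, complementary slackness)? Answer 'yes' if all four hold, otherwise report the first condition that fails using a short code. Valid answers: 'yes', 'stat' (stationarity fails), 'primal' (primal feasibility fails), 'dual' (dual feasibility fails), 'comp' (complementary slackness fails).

Gradient of f: grad f(x) = Q x + c = (3, -6)
Constraint values g_i(x) = a_i^T x - b_i:
  g_1((3, 3)) = 0
  g_2((3, 3)) = 0
Stationarity residual: grad f(x) + sum_i lambda_i a_i = (1, -2)
  -> stationarity FAILS
Primal feasibility (all g_i <= 0): OK
Dual feasibility (all lambda_i >= 0): OK
Complementary slackness (lambda_i * g_i(x) = 0 for all i): OK

Verdict: the first failing condition is stationarity -> stat.

stat


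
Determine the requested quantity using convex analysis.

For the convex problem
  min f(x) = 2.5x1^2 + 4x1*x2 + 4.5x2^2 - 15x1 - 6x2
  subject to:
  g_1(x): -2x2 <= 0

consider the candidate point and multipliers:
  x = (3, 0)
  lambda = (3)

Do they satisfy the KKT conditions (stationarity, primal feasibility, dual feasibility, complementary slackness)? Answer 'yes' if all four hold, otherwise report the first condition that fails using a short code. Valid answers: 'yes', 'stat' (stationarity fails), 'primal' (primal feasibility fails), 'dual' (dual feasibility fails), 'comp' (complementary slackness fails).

Gradient of f: grad f(x) = Q x + c = (0, 6)
Constraint values g_i(x) = a_i^T x - b_i:
  g_1((3, 0)) = 0
Stationarity residual: grad f(x) + sum_i lambda_i a_i = (0, 0)
  -> stationarity OK
Primal feasibility (all g_i <= 0): OK
Dual feasibility (all lambda_i >= 0): OK
Complementary slackness (lambda_i * g_i(x) = 0 for all i): OK

Verdict: yes, KKT holds.

yes


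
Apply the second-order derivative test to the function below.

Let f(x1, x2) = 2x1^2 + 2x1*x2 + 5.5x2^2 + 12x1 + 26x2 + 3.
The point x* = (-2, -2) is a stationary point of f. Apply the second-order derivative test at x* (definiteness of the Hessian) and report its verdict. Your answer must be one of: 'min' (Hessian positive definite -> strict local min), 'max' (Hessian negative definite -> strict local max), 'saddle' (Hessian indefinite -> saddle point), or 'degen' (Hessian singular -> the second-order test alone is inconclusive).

Compute the Hessian H = grad^2 f:
  H = [[4, 2], [2, 11]]
Verify stationarity: grad f(x*) = H x* + g = (0, 0).
Eigenvalues of H: 3.4689, 11.5311.
Both eigenvalues > 0, so H is positive definite -> x* is a strict local min.

min


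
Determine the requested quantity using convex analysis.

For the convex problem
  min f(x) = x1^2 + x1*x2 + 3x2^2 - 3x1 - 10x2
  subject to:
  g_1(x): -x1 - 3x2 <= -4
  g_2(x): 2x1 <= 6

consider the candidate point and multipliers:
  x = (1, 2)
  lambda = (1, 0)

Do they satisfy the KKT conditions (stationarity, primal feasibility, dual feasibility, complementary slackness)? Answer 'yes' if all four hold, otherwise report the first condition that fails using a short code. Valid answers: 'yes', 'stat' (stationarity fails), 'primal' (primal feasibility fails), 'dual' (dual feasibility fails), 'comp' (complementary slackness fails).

Gradient of f: grad f(x) = Q x + c = (1, 3)
Constraint values g_i(x) = a_i^T x - b_i:
  g_1((1, 2)) = -3
  g_2((1, 2)) = -4
Stationarity residual: grad f(x) + sum_i lambda_i a_i = (0, 0)
  -> stationarity OK
Primal feasibility (all g_i <= 0): OK
Dual feasibility (all lambda_i >= 0): OK
Complementary slackness (lambda_i * g_i(x) = 0 for all i): FAILS

Verdict: the first failing condition is complementary_slackness -> comp.

comp
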